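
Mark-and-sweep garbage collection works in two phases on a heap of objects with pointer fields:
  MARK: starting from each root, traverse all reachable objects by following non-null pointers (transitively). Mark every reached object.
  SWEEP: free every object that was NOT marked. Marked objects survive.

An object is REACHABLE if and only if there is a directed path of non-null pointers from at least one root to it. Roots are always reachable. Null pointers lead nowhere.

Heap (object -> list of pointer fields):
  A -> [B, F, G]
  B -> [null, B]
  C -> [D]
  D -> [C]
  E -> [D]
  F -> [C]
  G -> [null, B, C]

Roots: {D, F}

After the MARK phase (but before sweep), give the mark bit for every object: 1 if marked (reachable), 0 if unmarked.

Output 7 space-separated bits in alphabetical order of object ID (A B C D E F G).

Answer: 0 0 1 1 0 1 0

Derivation:
Roots: D F
Mark D: refs=C, marked=D
Mark F: refs=C, marked=D F
Mark C: refs=D, marked=C D F
Unmarked (collected): A B E G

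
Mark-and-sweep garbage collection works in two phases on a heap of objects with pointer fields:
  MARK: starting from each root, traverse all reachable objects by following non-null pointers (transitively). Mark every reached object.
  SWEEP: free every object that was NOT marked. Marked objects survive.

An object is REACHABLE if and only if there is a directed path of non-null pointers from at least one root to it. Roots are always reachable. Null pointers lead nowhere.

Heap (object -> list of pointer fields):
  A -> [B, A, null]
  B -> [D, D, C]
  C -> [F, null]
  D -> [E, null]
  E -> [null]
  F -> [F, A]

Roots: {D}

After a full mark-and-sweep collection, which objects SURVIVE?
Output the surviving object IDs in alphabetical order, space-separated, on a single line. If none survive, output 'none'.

Answer: D E

Derivation:
Roots: D
Mark D: refs=E null, marked=D
Mark E: refs=null, marked=D E
Unmarked (collected): A B C F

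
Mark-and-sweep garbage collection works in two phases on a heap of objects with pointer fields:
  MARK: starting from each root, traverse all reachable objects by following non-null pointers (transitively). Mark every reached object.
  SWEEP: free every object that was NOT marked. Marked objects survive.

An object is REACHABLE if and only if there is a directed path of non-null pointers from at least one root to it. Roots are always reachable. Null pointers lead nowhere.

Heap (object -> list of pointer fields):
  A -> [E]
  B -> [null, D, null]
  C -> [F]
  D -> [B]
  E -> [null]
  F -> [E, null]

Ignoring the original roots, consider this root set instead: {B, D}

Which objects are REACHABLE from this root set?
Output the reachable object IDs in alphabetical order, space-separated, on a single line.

Roots: B D
Mark B: refs=null D null, marked=B
Mark D: refs=B, marked=B D
Unmarked (collected): A C E F

Answer: B D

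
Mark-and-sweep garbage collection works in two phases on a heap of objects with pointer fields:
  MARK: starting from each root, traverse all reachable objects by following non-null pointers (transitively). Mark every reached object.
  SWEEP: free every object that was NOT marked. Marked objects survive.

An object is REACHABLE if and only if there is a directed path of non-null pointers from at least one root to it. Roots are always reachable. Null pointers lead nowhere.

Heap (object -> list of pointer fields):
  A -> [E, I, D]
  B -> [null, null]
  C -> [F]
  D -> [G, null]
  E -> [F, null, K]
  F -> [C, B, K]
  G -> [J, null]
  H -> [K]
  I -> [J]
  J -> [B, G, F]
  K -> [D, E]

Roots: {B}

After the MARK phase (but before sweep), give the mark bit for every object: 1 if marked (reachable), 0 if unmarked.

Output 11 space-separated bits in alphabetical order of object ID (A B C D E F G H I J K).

Roots: B
Mark B: refs=null null, marked=B
Unmarked (collected): A C D E F G H I J K

Answer: 0 1 0 0 0 0 0 0 0 0 0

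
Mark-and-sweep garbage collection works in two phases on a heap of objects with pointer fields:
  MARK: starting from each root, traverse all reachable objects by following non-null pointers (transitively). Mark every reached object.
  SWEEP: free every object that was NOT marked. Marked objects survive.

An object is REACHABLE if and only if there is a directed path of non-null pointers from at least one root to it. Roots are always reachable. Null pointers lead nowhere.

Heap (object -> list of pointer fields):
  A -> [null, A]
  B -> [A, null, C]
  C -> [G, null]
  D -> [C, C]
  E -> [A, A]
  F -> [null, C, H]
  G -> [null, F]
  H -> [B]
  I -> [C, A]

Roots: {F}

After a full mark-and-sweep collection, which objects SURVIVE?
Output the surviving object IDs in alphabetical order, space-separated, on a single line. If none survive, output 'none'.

Answer: A B C F G H

Derivation:
Roots: F
Mark F: refs=null C H, marked=F
Mark C: refs=G null, marked=C F
Mark H: refs=B, marked=C F H
Mark G: refs=null F, marked=C F G H
Mark B: refs=A null C, marked=B C F G H
Mark A: refs=null A, marked=A B C F G H
Unmarked (collected): D E I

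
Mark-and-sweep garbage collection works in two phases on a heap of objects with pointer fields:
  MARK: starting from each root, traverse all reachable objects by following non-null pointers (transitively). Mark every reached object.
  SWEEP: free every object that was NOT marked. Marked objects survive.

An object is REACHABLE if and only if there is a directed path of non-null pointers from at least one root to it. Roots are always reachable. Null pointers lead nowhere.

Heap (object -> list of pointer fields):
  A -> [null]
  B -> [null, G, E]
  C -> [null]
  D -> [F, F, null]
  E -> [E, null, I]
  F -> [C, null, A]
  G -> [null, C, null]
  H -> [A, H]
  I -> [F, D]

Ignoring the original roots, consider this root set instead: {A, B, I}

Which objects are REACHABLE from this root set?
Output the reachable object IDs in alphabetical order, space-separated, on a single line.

Answer: A B C D E F G I

Derivation:
Roots: A B I
Mark A: refs=null, marked=A
Mark B: refs=null G E, marked=A B
Mark I: refs=F D, marked=A B I
Mark G: refs=null C null, marked=A B G I
Mark E: refs=E null I, marked=A B E G I
Mark F: refs=C null A, marked=A B E F G I
Mark D: refs=F F null, marked=A B D E F G I
Mark C: refs=null, marked=A B C D E F G I
Unmarked (collected): H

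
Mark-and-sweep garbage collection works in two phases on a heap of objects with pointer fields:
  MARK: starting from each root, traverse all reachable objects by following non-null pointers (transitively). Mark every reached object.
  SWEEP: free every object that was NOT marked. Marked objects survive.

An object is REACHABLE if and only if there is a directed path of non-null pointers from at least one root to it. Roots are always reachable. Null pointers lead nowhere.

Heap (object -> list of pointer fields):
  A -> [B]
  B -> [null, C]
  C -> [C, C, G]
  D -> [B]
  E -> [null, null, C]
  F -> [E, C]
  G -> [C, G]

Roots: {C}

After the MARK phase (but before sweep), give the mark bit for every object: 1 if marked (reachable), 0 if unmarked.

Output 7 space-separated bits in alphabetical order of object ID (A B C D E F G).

Answer: 0 0 1 0 0 0 1

Derivation:
Roots: C
Mark C: refs=C C G, marked=C
Mark G: refs=C G, marked=C G
Unmarked (collected): A B D E F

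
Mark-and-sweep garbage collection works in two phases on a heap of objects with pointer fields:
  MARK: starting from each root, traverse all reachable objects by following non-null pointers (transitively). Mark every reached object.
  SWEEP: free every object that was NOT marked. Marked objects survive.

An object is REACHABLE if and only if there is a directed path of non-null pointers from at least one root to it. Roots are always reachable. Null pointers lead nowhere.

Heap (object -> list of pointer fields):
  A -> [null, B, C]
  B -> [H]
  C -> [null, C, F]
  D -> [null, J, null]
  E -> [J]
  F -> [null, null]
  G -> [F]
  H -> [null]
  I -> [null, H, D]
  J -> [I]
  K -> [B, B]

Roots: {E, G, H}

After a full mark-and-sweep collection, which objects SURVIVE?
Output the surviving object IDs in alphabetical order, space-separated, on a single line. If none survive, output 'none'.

Answer: D E F G H I J

Derivation:
Roots: E G H
Mark E: refs=J, marked=E
Mark G: refs=F, marked=E G
Mark H: refs=null, marked=E G H
Mark J: refs=I, marked=E G H J
Mark F: refs=null null, marked=E F G H J
Mark I: refs=null H D, marked=E F G H I J
Mark D: refs=null J null, marked=D E F G H I J
Unmarked (collected): A B C K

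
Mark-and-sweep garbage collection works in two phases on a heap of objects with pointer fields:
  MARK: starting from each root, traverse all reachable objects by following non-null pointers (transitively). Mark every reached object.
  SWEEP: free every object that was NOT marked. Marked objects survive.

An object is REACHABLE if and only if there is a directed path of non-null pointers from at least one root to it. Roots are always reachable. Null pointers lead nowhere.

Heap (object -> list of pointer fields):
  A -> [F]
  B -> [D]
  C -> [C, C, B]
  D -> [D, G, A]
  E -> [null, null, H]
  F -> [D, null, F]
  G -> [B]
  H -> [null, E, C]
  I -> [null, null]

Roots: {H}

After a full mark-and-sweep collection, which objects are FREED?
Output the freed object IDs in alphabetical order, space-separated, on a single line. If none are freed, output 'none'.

Roots: H
Mark H: refs=null E C, marked=H
Mark E: refs=null null H, marked=E H
Mark C: refs=C C B, marked=C E H
Mark B: refs=D, marked=B C E H
Mark D: refs=D G A, marked=B C D E H
Mark G: refs=B, marked=B C D E G H
Mark A: refs=F, marked=A B C D E G H
Mark F: refs=D null F, marked=A B C D E F G H
Unmarked (collected): I

Answer: I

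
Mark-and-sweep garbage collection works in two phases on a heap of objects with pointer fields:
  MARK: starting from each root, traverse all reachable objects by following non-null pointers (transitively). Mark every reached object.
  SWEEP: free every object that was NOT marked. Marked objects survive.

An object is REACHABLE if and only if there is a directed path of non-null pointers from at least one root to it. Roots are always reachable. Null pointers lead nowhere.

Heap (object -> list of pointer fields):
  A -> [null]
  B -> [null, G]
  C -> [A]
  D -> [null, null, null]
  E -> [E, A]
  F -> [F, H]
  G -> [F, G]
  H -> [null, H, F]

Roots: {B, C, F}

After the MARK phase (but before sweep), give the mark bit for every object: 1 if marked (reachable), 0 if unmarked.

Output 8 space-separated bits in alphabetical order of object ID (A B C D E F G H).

Roots: B C F
Mark B: refs=null G, marked=B
Mark C: refs=A, marked=B C
Mark F: refs=F H, marked=B C F
Mark G: refs=F G, marked=B C F G
Mark A: refs=null, marked=A B C F G
Mark H: refs=null H F, marked=A B C F G H
Unmarked (collected): D E

Answer: 1 1 1 0 0 1 1 1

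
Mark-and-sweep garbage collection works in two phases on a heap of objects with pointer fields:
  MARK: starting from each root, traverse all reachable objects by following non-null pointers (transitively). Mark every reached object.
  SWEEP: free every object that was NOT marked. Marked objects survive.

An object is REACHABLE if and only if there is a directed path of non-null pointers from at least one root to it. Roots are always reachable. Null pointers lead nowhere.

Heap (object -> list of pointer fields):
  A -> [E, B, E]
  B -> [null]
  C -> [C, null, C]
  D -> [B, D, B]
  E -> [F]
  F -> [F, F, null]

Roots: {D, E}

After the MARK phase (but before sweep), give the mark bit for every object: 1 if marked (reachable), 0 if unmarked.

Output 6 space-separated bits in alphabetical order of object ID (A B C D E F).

Roots: D E
Mark D: refs=B D B, marked=D
Mark E: refs=F, marked=D E
Mark B: refs=null, marked=B D E
Mark F: refs=F F null, marked=B D E F
Unmarked (collected): A C

Answer: 0 1 0 1 1 1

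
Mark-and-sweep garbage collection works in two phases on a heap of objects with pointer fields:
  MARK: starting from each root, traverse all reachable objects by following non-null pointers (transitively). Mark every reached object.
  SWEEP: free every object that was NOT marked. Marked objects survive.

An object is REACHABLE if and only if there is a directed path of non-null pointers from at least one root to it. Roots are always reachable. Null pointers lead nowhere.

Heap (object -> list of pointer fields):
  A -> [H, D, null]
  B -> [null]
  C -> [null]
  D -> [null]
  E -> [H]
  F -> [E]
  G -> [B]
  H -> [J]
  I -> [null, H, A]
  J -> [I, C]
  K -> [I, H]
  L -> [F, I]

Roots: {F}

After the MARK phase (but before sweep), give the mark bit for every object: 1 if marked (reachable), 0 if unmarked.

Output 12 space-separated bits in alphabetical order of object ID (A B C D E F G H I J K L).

Answer: 1 0 1 1 1 1 0 1 1 1 0 0

Derivation:
Roots: F
Mark F: refs=E, marked=F
Mark E: refs=H, marked=E F
Mark H: refs=J, marked=E F H
Mark J: refs=I C, marked=E F H J
Mark I: refs=null H A, marked=E F H I J
Mark C: refs=null, marked=C E F H I J
Mark A: refs=H D null, marked=A C E F H I J
Mark D: refs=null, marked=A C D E F H I J
Unmarked (collected): B G K L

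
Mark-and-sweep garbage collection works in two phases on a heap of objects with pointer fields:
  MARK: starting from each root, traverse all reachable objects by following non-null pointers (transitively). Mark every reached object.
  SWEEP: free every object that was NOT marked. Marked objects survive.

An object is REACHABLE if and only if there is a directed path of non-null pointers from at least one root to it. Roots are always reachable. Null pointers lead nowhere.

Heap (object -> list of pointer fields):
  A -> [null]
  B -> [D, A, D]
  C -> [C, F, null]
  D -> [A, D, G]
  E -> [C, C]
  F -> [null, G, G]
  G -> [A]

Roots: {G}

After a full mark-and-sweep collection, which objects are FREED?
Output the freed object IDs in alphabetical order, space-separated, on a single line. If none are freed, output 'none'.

Answer: B C D E F

Derivation:
Roots: G
Mark G: refs=A, marked=G
Mark A: refs=null, marked=A G
Unmarked (collected): B C D E F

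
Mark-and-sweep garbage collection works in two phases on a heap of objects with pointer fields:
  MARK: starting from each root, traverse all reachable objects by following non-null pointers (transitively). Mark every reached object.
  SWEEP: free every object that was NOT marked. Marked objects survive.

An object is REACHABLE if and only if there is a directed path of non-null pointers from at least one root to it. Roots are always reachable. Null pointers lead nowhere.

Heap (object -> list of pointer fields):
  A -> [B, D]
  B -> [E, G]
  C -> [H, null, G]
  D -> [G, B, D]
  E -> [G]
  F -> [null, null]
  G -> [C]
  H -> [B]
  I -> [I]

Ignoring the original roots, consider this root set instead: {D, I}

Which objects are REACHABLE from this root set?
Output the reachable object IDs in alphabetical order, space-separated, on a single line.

Roots: D I
Mark D: refs=G B D, marked=D
Mark I: refs=I, marked=D I
Mark G: refs=C, marked=D G I
Mark B: refs=E G, marked=B D G I
Mark C: refs=H null G, marked=B C D G I
Mark E: refs=G, marked=B C D E G I
Mark H: refs=B, marked=B C D E G H I
Unmarked (collected): A F

Answer: B C D E G H I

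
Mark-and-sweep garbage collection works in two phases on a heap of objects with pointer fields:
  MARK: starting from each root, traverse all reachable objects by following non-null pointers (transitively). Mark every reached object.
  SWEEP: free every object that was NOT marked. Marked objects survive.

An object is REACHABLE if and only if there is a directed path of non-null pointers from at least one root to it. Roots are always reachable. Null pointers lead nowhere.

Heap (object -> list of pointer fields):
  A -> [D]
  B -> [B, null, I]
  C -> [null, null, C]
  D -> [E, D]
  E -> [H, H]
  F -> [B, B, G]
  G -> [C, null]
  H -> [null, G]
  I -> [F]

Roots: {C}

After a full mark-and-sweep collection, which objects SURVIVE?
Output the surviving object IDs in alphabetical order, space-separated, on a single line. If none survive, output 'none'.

Roots: C
Mark C: refs=null null C, marked=C
Unmarked (collected): A B D E F G H I

Answer: C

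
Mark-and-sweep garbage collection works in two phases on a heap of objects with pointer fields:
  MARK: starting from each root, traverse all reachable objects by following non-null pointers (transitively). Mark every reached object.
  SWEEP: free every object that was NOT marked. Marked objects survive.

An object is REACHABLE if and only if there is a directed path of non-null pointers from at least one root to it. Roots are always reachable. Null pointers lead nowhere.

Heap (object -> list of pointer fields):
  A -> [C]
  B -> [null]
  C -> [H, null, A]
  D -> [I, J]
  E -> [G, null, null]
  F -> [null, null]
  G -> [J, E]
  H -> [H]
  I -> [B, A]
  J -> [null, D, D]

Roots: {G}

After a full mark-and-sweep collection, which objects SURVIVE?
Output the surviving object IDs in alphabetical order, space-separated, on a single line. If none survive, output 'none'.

Answer: A B C D E G H I J

Derivation:
Roots: G
Mark G: refs=J E, marked=G
Mark J: refs=null D D, marked=G J
Mark E: refs=G null null, marked=E G J
Mark D: refs=I J, marked=D E G J
Mark I: refs=B A, marked=D E G I J
Mark B: refs=null, marked=B D E G I J
Mark A: refs=C, marked=A B D E G I J
Mark C: refs=H null A, marked=A B C D E G I J
Mark H: refs=H, marked=A B C D E G H I J
Unmarked (collected): F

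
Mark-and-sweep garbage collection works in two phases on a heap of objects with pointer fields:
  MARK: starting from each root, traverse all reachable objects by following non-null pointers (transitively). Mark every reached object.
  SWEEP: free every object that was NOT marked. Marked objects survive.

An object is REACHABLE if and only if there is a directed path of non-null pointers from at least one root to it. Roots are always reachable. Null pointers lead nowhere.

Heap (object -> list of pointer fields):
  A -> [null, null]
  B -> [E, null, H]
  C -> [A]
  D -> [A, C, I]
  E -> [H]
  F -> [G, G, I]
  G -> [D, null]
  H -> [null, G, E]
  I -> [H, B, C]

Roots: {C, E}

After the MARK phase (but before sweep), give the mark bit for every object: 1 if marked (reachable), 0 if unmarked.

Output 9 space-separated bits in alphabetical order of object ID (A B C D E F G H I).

Answer: 1 1 1 1 1 0 1 1 1

Derivation:
Roots: C E
Mark C: refs=A, marked=C
Mark E: refs=H, marked=C E
Mark A: refs=null null, marked=A C E
Mark H: refs=null G E, marked=A C E H
Mark G: refs=D null, marked=A C E G H
Mark D: refs=A C I, marked=A C D E G H
Mark I: refs=H B C, marked=A C D E G H I
Mark B: refs=E null H, marked=A B C D E G H I
Unmarked (collected): F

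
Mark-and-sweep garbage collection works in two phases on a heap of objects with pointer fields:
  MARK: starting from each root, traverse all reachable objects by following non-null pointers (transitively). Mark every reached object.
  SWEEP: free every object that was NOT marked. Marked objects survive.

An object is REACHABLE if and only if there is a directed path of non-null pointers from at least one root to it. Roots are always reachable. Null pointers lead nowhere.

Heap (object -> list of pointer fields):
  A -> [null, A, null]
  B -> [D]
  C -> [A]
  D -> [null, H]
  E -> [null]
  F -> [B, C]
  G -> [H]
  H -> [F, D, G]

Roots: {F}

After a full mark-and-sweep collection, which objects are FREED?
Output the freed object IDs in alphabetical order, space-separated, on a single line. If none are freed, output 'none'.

Roots: F
Mark F: refs=B C, marked=F
Mark B: refs=D, marked=B F
Mark C: refs=A, marked=B C F
Mark D: refs=null H, marked=B C D F
Mark A: refs=null A null, marked=A B C D F
Mark H: refs=F D G, marked=A B C D F H
Mark G: refs=H, marked=A B C D F G H
Unmarked (collected): E

Answer: E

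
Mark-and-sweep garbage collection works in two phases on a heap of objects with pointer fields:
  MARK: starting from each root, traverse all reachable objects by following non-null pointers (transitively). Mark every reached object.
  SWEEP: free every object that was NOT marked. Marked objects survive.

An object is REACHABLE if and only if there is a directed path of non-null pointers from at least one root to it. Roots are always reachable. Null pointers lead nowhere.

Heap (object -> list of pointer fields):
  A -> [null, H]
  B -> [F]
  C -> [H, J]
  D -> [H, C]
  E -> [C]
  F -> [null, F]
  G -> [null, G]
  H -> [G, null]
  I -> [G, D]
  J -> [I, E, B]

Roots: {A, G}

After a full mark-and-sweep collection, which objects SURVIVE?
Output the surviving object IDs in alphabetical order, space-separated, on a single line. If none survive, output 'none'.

Roots: A G
Mark A: refs=null H, marked=A
Mark G: refs=null G, marked=A G
Mark H: refs=G null, marked=A G H
Unmarked (collected): B C D E F I J

Answer: A G H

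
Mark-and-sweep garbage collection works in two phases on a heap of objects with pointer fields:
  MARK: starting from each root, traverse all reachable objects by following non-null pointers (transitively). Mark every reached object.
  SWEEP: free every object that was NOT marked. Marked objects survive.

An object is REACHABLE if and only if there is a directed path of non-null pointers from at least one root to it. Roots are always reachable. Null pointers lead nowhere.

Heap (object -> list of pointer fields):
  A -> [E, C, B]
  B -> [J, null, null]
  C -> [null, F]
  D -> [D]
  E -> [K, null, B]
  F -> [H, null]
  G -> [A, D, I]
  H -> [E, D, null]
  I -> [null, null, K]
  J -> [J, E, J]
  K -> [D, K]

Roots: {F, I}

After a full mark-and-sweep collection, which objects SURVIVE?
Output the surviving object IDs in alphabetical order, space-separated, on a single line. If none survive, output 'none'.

Answer: B D E F H I J K

Derivation:
Roots: F I
Mark F: refs=H null, marked=F
Mark I: refs=null null K, marked=F I
Mark H: refs=E D null, marked=F H I
Mark K: refs=D K, marked=F H I K
Mark E: refs=K null B, marked=E F H I K
Mark D: refs=D, marked=D E F H I K
Mark B: refs=J null null, marked=B D E F H I K
Mark J: refs=J E J, marked=B D E F H I J K
Unmarked (collected): A C G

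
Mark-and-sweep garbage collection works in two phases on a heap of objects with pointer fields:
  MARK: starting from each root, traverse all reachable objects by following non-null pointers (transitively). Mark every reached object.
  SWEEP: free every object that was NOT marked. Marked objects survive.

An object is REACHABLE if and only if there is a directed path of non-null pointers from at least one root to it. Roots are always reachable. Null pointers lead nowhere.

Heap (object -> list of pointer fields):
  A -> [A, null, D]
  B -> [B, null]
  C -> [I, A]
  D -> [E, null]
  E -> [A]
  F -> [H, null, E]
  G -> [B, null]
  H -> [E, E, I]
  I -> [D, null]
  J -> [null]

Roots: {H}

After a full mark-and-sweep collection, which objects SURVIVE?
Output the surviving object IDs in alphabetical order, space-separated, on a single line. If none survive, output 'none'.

Answer: A D E H I

Derivation:
Roots: H
Mark H: refs=E E I, marked=H
Mark E: refs=A, marked=E H
Mark I: refs=D null, marked=E H I
Mark A: refs=A null D, marked=A E H I
Mark D: refs=E null, marked=A D E H I
Unmarked (collected): B C F G J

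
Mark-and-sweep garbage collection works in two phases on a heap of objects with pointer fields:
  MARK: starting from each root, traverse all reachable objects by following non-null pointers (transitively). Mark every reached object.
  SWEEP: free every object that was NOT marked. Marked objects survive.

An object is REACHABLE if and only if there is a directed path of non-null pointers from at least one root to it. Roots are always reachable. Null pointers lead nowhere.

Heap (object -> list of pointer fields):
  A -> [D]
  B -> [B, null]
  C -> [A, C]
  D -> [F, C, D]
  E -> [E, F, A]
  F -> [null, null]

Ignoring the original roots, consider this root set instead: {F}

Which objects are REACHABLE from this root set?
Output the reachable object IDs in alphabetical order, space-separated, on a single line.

Answer: F

Derivation:
Roots: F
Mark F: refs=null null, marked=F
Unmarked (collected): A B C D E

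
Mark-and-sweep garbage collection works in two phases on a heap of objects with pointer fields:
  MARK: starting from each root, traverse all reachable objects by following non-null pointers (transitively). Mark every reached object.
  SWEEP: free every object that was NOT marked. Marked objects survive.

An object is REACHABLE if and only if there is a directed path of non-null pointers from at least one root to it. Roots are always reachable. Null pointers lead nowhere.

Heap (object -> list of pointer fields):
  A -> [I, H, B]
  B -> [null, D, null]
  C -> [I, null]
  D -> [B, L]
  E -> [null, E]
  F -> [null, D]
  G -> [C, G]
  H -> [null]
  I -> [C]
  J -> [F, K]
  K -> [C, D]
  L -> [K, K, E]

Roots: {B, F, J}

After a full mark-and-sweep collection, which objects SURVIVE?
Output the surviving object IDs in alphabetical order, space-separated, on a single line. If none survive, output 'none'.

Answer: B C D E F I J K L

Derivation:
Roots: B F J
Mark B: refs=null D null, marked=B
Mark F: refs=null D, marked=B F
Mark J: refs=F K, marked=B F J
Mark D: refs=B L, marked=B D F J
Mark K: refs=C D, marked=B D F J K
Mark L: refs=K K E, marked=B D F J K L
Mark C: refs=I null, marked=B C D F J K L
Mark E: refs=null E, marked=B C D E F J K L
Mark I: refs=C, marked=B C D E F I J K L
Unmarked (collected): A G H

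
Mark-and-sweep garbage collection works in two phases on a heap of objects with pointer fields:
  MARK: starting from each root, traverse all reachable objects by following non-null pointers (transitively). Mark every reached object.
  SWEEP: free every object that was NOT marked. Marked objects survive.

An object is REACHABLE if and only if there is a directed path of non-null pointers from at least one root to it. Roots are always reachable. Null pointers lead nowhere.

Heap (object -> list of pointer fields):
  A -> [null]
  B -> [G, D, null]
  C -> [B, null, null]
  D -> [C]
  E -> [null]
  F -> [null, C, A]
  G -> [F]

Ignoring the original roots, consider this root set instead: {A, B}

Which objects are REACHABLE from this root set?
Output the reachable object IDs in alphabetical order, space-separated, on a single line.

Roots: A B
Mark A: refs=null, marked=A
Mark B: refs=G D null, marked=A B
Mark G: refs=F, marked=A B G
Mark D: refs=C, marked=A B D G
Mark F: refs=null C A, marked=A B D F G
Mark C: refs=B null null, marked=A B C D F G
Unmarked (collected): E

Answer: A B C D F G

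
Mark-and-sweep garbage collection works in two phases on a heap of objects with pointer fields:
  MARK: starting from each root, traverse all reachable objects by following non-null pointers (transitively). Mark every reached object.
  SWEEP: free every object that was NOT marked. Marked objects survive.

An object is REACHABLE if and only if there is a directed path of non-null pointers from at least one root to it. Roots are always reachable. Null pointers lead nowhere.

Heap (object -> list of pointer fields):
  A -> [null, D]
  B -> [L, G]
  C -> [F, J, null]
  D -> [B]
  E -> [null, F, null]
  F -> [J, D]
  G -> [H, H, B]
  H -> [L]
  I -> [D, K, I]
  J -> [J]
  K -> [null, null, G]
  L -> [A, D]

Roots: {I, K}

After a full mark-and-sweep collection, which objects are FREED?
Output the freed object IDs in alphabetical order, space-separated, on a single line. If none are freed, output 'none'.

Roots: I K
Mark I: refs=D K I, marked=I
Mark K: refs=null null G, marked=I K
Mark D: refs=B, marked=D I K
Mark G: refs=H H B, marked=D G I K
Mark B: refs=L G, marked=B D G I K
Mark H: refs=L, marked=B D G H I K
Mark L: refs=A D, marked=B D G H I K L
Mark A: refs=null D, marked=A B D G H I K L
Unmarked (collected): C E F J

Answer: C E F J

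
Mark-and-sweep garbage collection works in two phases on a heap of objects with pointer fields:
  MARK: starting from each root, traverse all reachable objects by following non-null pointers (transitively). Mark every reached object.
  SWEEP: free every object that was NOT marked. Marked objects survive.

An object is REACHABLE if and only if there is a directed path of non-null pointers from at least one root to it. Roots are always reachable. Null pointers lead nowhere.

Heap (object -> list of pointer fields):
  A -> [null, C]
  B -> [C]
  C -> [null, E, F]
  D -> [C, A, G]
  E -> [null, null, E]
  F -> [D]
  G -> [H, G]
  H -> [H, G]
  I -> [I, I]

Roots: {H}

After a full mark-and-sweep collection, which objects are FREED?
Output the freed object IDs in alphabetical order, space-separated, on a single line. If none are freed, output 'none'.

Roots: H
Mark H: refs=H G, marked=H
Mark G: refs=H G, marked=G H
Unmarked (collected): A B C D E F I

Answer: A B C D E F I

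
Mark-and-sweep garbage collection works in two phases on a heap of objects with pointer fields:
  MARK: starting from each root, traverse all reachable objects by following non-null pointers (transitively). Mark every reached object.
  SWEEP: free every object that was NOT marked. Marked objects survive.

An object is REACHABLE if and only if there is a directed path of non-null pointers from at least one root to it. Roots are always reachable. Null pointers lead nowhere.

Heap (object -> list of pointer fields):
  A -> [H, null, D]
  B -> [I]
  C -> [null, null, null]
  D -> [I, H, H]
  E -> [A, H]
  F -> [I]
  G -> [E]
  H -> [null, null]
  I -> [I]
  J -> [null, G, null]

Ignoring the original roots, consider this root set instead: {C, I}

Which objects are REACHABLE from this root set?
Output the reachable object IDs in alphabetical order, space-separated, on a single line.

Roots: C I
Mark C: refs=null null null, marked=C
Mark I: refs=I, marked=C I
Unmarked (collected): A B D E F G H J

Answer: C I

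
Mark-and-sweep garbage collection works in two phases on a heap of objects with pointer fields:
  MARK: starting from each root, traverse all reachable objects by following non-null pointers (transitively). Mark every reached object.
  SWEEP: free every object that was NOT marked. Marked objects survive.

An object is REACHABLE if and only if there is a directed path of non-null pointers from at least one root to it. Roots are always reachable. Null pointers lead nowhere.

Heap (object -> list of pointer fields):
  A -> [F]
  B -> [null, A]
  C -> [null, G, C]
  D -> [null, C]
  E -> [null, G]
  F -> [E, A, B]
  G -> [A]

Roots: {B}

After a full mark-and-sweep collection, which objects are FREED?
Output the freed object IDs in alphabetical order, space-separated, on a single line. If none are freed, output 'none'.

Roots: B
Mark B: refs=null A, marked=B
Mark A: refs=F, marked=A B
Mark F: refs=E A B, marked=A B F
Mark E: refs=null G, marked=A B E F
Mark G: refs=A, marked=A B E F G
Unmarked (collected): C D

Answer: C D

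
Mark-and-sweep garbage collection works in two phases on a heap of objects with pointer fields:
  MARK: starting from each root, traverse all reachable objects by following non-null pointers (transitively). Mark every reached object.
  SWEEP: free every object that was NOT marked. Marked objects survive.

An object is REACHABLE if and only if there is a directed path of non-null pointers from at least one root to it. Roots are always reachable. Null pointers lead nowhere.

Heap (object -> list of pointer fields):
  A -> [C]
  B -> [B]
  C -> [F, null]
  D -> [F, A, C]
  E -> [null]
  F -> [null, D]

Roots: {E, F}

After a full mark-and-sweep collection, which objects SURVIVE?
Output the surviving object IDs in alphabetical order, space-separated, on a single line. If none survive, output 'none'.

Roots: E F
Mark E: refs=null, marked=E
Mark F: refs=null D, marked=E F
Mark D: refs=F A C, marked=D E F
Mark A: refs=C, marked=A D E F
Mark C: refs=F null, marked=A C D E F
Unmarked (collected): B

Answer: A C D E F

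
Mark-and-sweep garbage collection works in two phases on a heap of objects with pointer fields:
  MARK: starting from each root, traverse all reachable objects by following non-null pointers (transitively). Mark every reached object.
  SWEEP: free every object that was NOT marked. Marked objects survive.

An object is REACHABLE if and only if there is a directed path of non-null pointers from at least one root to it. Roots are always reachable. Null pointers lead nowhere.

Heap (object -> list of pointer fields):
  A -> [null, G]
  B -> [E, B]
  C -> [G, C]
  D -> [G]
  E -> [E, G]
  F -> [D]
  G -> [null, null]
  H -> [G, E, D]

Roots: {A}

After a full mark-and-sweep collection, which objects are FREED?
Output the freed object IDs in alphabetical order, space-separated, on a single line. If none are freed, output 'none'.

Roots: A
Mark A: refs=null G, marked=A
Mark G: refs=null null, marked=A G
Unmarked (collected): B C D E F H

Answer: B C D E F H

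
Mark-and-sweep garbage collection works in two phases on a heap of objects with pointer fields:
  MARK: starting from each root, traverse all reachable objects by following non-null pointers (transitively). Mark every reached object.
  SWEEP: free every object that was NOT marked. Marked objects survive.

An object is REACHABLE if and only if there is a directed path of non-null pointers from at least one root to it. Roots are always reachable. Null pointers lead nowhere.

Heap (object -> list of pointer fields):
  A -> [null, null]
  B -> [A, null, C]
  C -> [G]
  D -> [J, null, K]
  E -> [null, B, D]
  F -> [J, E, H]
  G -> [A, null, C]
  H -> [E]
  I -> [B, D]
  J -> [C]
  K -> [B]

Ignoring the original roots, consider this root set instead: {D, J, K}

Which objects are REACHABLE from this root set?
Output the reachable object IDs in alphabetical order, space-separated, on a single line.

Answer: A B C D G J K

Derivation:
Roots: D J K
Mark D: refs=J null K, marked=D
Mark J: refs=C, marked=D J
Mark K: refs=B, marked=D J K
Mark C: refs=G, marked=C D J K
Mark B: refs=A null C, marked=B C D J K
Mark G: refs=A null C, marked=B C D G J K
Mark A: refs=null null, marked=A B C D G J K
Unmarked (collected): E F H I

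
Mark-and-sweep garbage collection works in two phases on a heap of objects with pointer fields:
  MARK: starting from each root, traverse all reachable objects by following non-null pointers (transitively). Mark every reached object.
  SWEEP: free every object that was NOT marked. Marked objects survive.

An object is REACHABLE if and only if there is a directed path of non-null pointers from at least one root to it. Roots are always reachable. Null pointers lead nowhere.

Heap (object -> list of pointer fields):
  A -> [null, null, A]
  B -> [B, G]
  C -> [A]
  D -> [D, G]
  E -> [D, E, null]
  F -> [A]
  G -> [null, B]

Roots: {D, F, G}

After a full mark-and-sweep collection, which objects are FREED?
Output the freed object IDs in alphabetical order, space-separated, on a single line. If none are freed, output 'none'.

Answer: C E

Derivation:
Roots: D F G
Mark D: refs=D G, marked=D
Mark F: refs=A, marked=D F
Mark G: refs=null B, marked=D F G
Mark A: refs=null null A, marked=A D F G
Mark B: refs=B G, marked=A B D F G
Unmarked (collected): C E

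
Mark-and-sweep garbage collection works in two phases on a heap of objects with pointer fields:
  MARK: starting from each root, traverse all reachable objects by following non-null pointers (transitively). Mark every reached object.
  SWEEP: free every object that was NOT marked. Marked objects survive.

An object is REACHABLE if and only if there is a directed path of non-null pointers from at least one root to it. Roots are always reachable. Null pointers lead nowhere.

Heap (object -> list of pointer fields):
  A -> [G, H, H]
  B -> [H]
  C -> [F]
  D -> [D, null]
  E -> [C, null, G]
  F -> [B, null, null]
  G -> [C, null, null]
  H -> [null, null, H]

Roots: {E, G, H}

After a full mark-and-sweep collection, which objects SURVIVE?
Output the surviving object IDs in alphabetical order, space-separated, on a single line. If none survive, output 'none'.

Answer: B C E F G H

Derivation:
Roots: E G H
Mark E: refs=C null G, marked=E
Mark G: refs=C null null, marked=E G
Mark H: refs=null null H, marked=E G H
Mark C: refs=F, marked=C E G H
Mark F: refs=B null null, marked=C E F G H
Mark B: refs=H, marked=B C E F G H
Unmarked (collected): A D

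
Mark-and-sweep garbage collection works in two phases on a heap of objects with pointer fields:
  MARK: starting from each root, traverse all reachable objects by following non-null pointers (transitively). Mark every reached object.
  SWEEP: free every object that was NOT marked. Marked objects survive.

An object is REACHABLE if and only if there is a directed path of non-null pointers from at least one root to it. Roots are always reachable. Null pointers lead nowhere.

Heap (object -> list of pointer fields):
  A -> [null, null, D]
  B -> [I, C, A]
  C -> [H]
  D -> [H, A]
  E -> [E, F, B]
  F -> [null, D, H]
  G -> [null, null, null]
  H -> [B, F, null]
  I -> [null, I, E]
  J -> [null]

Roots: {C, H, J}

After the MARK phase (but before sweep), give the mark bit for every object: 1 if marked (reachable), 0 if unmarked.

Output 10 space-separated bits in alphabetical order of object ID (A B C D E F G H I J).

Roots: C H J
Mark C: refs=H, marked=C
Mark H: refs=B F null, marked=C H
Mark J: refs=null, marked=C H J
Mark B: refs=I C A, marked=B C H J
Mark F: refs=null D H, marked=B C F H J
Mark I: refs=null I E, marked=B C F H I J
Mark A: refs=null null D, marked=A B C F H I J
Mark D: refs=H A, marked=A B C D F H I J
Mark E: refs=E F B, marked=A B C D E F H I J
Unmarked (collected): G

Answer: 1 1 1 1 1 1 0 1 1 1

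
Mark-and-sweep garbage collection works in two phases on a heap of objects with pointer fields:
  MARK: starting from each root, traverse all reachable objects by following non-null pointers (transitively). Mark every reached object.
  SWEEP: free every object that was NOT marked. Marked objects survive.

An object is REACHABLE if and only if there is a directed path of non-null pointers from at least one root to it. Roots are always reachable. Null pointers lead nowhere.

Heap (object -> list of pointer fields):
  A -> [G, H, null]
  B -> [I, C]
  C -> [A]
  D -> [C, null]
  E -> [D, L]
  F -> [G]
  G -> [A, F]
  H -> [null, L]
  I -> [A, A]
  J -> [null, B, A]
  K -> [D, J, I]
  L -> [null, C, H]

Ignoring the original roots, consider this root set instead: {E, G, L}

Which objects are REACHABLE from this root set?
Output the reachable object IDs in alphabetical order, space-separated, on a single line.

Roots: E G L
Mark E: refs=D L, marked=E
Mark G: refs=A F, marked=E G
Mark L: refs=null C H, marked=E G L
Mark D: refs=C null, marked=D E G L
Mark A: refs=G H null, marked=A D E G L
Mark F: refs=G, marked=A D E F G L
Mark C: refs=A, marked=A C D E F G L
Mark H: refs=null L, marked=A C D E F G H L
Unmarked (collected): B I J K

Answer: A C D E F G H L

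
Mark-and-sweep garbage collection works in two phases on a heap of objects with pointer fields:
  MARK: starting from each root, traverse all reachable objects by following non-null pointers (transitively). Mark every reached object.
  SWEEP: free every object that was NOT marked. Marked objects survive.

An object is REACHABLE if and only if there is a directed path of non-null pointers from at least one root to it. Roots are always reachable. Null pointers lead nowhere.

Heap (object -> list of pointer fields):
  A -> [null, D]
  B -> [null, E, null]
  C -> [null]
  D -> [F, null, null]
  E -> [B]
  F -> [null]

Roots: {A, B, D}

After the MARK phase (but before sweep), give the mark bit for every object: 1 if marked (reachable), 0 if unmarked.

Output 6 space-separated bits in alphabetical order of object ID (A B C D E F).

Roots: A B D
Mark A: refs=null D, marked=A
Mark B: refs=null E null, marked=A B
Mark D: refs=F null null, marked=A B D
Mark E: refs=B, marked=A B D E
Mark F: refs=null, marked=A B D E F
Unmarked (collected): C

Answer: 1 1 0 1 1 1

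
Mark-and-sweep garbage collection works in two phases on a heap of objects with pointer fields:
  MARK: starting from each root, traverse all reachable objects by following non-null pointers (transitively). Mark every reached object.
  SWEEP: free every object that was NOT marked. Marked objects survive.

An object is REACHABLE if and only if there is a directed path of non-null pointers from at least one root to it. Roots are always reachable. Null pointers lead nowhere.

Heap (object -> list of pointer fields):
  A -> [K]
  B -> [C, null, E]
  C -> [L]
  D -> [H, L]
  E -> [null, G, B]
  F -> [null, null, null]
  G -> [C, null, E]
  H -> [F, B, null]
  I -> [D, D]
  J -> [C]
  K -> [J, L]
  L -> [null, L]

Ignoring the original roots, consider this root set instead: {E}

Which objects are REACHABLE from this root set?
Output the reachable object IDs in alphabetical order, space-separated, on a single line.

Roots: E
Mark E: refs=null G B, marked=E
Mark G: refs=C null E, marked=E G
Mark B: refs=C null E, marked=B E G
Mark C: refs=L, marked=B C E G
Mark L: refs=null L, marked=B C E G L
Unmarked (collected): A D F H I J K

Answer: B C E G L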